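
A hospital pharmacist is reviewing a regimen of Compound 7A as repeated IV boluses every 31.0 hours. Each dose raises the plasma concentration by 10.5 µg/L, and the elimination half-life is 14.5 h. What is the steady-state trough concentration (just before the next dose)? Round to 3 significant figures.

k = ln 2 / 14.5 = 0.04780 h⁻¹
Fraction remaining after one interval: e^(−kτ) = e^(−0.04780 × 31.0) = 0.2272
R = 1 / (1 − 0.2272) = 1.294
Css,max = 10.5 × 1.294 = 13.59 µg/L
Css,min = Css,max × e^(−kτ) = 13.59 × 0.2272 ≈ 3.09 µg/L

3.09 µg/L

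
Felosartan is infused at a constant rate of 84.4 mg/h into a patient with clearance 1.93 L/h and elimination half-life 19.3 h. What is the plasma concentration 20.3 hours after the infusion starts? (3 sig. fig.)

22.6 µg/mL

Css = rate / CL = 84.4 / 1.93 = 43.73 µg/mL
k = ln 2 / 19.3 = 0.03591 h⁻¹
C(t) = Css (1 − e^(−kt)) = 43.73 × (1 − e^(−0.7291)) = 43.73 × 0.5176 ≈ 22.6 µg/mL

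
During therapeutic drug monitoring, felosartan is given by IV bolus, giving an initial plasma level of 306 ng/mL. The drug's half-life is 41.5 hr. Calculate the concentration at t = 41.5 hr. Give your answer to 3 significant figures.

k = ln 2 / 41.5 = 0.01670 hr⁻¹
41.5 hr is 1.000 half-lives, so C = 306 × (1/2)^1.000 = 306 × 0.5000 ≈ 153 ng/mL

153 ng/mL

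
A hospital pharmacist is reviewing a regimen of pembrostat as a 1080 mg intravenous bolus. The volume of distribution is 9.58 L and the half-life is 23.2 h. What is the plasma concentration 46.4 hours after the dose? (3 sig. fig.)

28.2 µg/mL

C₀ = dose / V = 1080 / 9.58 = 112.7 µg/mL
k = ln 2 / 23.2 = 0.02988 h⁻¹
C(t) = C₀ e^(−kt) = 112.7 × e^(−0.02988 × 46.4) = 112.7 × e^(−1.386) = 112.7 × 0.2500 ≈ 28.2 µg/mL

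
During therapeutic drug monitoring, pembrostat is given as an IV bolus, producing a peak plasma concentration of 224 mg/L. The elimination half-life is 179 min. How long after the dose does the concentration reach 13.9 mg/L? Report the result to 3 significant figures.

k = ln 2 / 179 = 0.003872 min⁻¹
C(t) = C₀ e^(−kt)  ⇒  t = ln(C₀/C) / k
t = ln(224/13.9) / 0.003872 = 2.780 / 0.003872 ≈ 718 minutes

718 minutes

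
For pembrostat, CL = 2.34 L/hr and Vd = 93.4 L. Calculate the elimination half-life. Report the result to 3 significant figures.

27.7 hours

k = CL / V = 2.34 / 93.4 = 0.02505 hr⁻¹
t½ = ln 2 / k = ln 2 / 0.02505 ≈ 27.7 hours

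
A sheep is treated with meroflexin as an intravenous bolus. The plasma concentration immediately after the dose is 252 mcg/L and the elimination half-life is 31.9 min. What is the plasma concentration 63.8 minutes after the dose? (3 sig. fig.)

k = ln 2 / 31.9 = 0.02173 min⁻¹
C(t) = C₀ e^(−kt) = 252 × e^(−0.02173 × 63.8) = 252 × e^(−1.386) = 252 × 0.2500 ≈ 63.0 mcg/L

63.0 mcg/L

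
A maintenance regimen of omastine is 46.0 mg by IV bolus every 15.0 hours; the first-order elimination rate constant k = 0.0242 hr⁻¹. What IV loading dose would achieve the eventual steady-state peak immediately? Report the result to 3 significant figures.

Accumulation ratio R = 1 / (1 − e^(−kτ)) = 1 / (1 − e^(−0.02420×15.0)) = 1 / (1 − 0.6956) = 3.285
Loading dose = maintenance dose × R = 46.0 × 3.285 ≈ 151 mg

151 mg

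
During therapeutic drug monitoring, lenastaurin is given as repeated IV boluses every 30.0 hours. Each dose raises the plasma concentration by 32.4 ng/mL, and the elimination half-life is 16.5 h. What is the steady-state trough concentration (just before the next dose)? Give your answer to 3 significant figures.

k = ln 2 / 16.5 = 0.04201 h⁻¹
Fraction remaining after one interval: e^(−kτ) = e^(−0.04201 × 30.0) = 0.2836
R = 1 / (1 − 0.2836) = 1.396
Css,max = 32.4 × 1.396 = 45.22 ng/mL
Css,min = Css,max × e^(−kτ) = 45.22 × 0.2836 ≈ 12.8 ng/mL

12.8 ng/mL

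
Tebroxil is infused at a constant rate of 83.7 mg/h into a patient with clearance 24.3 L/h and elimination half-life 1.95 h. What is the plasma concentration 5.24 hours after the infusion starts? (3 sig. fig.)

Css = rate / CL = 83.7 / 24.3 = 3.444 µg/mL
k = ln 2 / 1.95 = 0.3555 h⁻¹
C(t) = Css (1 − e^(−kt)) = 3.444 × (1 − e^(−1.863)) = 3.444 × 0.8447 ≈ 2.91 µg/mL

2.91 µg/mL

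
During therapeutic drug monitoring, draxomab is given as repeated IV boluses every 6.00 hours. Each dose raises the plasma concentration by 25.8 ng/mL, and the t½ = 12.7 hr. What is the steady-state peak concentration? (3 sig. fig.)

k = ln 2 / 12.7 = 0.05458 hr⁻¹
Fraction remaining after one interval: e^(−kτ) = e^(−0.05458 × 6.00) = 0.7207
R = 1 / (1 − 0.7207) = 3.581
Css,max = 25.8 × 3.581 ≈ 92.4 ng/mL

92.4 ng/mL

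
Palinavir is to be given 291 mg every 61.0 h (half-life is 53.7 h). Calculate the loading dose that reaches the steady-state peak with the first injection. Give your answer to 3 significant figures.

k = ln 2 / 53.7 = 0.01291 h⁻¹
Accumulation ratio R = 1 / (1 − e^(−kτ)) = 1 / (1 − e^(−0.01291×61.0)) = 1 / (1 − 0.4550) = 1.835
Loading dose = maintenance dose × R = 291 × 1.835 ≈ 534 mg

534 mg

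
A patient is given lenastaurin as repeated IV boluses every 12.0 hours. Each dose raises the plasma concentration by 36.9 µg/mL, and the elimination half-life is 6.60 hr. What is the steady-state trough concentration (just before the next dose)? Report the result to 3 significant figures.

k = ln 2 / 6.60 = 0.1050 hr⁻¹
Fraction remaining after one interval: e^(−kτ) = e^(−0.1050 × 12.0) = 0.2836
R = 1 / (1 − 0.2836) = 1.396
Css,max = 36.9 × 1.396 = 51.51 µg/mL
Css,min = Css,max × e^(−kτ) = 51.51 × 0.2836 ≈ 14.6 µg/mL

14.6 µg/mL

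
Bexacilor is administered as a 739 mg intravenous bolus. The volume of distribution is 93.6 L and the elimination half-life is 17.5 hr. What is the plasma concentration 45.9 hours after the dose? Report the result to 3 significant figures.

1.28 µg/mL

C₀ = dose / V = 739 / 93.6 = 7.895 µg/mL
k = ln 2 / 17.5 = 0.03961 hr⁻¹
C(t) = C₀ e^(−kt) = 7.895 × e^(−0.03961 × 45.9) = 7.895 × e^(−1.818) = 7.895 × 0.1623 ≈ 1.28 µg/mL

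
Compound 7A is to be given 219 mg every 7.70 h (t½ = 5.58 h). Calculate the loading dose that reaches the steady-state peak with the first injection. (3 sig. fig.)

356 mg

k = ln 2 / 5.58 = 0.1242 h⁻¹
Accumulation ratio R = 1 / (1 − e^(−kτ)) = 1 / (1 − e^(−0.1242×7.70)) = 1 / (1 − 0.3842) = 1.624
Loading dose = maintenance dose × R = 219 × 1.624 ≈ 356 mg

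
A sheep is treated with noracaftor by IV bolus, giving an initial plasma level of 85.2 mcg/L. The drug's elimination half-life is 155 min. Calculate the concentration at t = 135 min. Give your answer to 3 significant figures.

k = ln 2 / 155 = 0.004472 min⁻¹
135 min is 0.8710 half-lives, so C = 85.2 × (1/2)^0.8710 = 85.2 × 0.5468 ≈ 46.6 mcg/L

46.6 mcg/L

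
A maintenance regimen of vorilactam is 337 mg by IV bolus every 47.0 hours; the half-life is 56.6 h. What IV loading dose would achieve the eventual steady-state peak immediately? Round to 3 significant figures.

k = ln 2 / 56.6 = 0.01225 h⁻¹
Accumulation ratio R = 1 / (1 − e^(−kτ)) = 1 / (1 − e^(−0.01225×47.0)) = 1 / (1 − 0.5624) = 2.285
Loading dose = maintenance dose × R = 337 × 2.285 ≈ 770 mg

770 mg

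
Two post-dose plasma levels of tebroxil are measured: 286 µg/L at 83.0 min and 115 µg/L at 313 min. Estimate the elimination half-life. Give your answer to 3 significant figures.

k = ln(C₁/C₂) / (t₂ − t₁) = ln(286/115) / (313 − 83.0)
  = 0.9111 / 230.0 = 0.003961 min⁻¹
t½ = ln 2 / k = ln 2 / 0.003961 ≈ 175 minutes

175 minutes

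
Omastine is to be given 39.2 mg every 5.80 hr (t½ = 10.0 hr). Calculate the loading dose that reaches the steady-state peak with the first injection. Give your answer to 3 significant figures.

118 mg

k = ln 2 / 10.0 = 0.06931 hr⁻¹
Accumulation ratio R = 1 / (1 − e^(−kτ)) = 1 / (1 − e^(−0.06931×5.80)) = 1 / (1 − 0.6690) = 3.021
Loading dose = maintenance dose × R = 39.2 × 3.021 ≈ 118 mg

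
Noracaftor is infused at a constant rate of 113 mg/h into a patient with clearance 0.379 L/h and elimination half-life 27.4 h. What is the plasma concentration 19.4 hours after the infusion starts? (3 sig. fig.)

116 mg/L

Css = rate / CL = 113 / 0.379 = 298.2 mg/L
k = ln 2 / 27.4 = 0.02530 h⁻¹
C(t) = Css (1 − e^(−kt)) = 298.2 × (1 − e^(−0.4908)) = 298.2 × 0.3878 ≈ 116 mg/L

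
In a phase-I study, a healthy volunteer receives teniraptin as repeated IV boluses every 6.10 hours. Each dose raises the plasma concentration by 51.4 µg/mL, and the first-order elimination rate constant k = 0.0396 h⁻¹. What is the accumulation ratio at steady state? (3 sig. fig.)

4.66

Fraction remaining after one interval: e^(−kτ) = e^(−0.03960 × 6.10) = 0.7854
R = 1 / (1 − 0.7854) = 1 / 0.2146 ≈ 4.66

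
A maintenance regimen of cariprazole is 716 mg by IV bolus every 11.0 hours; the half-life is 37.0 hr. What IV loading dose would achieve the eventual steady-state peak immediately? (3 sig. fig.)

k = ln 2 / 37.0 = 0.01873 hr⁻¹
Accumulation ratio R = 1 / (1 − e^(−kτ)) = 1 / (1 − e^(−0.01873×11.0)) = 1 / (1 − 0.8138) = 5.370
Loading dose = maintenance dose × R = 716 × 5.370 ≈ 3840 mg

3840 mg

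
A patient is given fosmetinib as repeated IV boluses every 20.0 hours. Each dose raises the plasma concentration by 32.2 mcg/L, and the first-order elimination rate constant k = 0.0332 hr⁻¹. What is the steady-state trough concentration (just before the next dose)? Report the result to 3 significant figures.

Fraction remaining after one interval: e^(−kτ) = e^(−0.03320 × 20.0) = 0.5148
R = 1 / (1 − 0.5148) = 2.061
Css,max = 32.2 × 2.061 = 66.36 mcg/L
Css,min = Css,max × e^(−kτ) = 66.36 × 0.5148 ≈ 34.2 mcg/L

34.2 mcg/L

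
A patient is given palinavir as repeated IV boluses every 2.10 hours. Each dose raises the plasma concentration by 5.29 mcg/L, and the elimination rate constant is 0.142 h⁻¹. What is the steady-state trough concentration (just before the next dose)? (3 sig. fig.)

Fraction remaining after one interval: e^(−kτ) = e^(−0.1420 × 2.10) = 0.7422
R = 1 / (1 − 0.7422) = 3.878
Css,max = 5.29 × 3.878 = 20.52 mcg/L
Css,min = Css,max × e^(−kτ) = 20.52 × 0.7422 ≈ 15.2 mcg/L

15.2 mcg/L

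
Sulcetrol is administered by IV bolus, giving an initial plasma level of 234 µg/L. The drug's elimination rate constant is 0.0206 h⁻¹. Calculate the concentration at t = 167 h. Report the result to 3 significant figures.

C(t) = C₀ e^(−kt) = 234 × e^(−0.02060 × 167) = 234 × e^(−3.440) = 234 × 0.03206 ≈ 7.50 µg/L

7.50 µg/L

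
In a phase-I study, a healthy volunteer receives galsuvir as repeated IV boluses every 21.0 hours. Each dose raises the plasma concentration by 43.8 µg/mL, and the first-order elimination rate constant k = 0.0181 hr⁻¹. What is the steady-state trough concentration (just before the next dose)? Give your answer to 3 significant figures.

94.7 µg/mL

Fraction remaining after one interval: e^(−kτ) = e^(−0.01810 × 21.0) = 0.6838
R = 1 / (1 − 0.6838) = 3.162
Css,max = 43.8 × 3.162 = 138.5 µg/mL
Css,min = Css,max × e^(−kτ) = 138.5 × 0.6838 ≈ 94.7 µg/mL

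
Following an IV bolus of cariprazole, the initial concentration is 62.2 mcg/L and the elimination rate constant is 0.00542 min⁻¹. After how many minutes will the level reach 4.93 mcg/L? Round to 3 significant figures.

C(t) = C₀ e^(−kt)  ⇒  t = ln(C₀/C) / k
t = ln(62.2/4.93) / 0.005420 = 2.535 / 0.005420 ≈ 468 minutes

468 minutes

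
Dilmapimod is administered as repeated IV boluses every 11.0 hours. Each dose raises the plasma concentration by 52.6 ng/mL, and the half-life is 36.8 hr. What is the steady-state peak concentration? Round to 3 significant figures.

k = ln 2 / 36.8 = 0.01884 hr⁻¹
Fraction remaining after one interval: e^(−kτ) = e^(−0.01884 × 11.0) = 0.8129
R = 1 / (1 − 0.8129) = 5.344
Css,max = 52.6 × 5.344 ≈ 281 ng/mL

281 ng/mL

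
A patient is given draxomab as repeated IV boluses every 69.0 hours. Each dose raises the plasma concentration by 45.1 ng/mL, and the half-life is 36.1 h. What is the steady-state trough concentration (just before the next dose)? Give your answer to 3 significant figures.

16.3 ng/mL

k = ln 2 / 36.1 = 0.01920 h⁻¹
Fraction remaining after one interval: e^(−kτ) = e^(−0.01920 × 69.0) = 0.2658
R = 1 / (1 − 0.2658) = 1.362
Css,max = 45.1 × 1.362 = 61.43 ng/mL
Css,min = Css,max × e^(−kτ) = 61.43 × 0.2658 ≈ 16.3 ng/mL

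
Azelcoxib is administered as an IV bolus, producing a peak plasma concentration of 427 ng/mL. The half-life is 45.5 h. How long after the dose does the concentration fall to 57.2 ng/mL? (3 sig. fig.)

132 hours

k = ln 2 / 45.5 = 0.01523 h⁻¹
C(t) = C₀ e^(−kt)  ⇒  t = ln(C₀/C) / k
t = ln(427/57.2) / 0.01523 = 2.010 / 0.01523 ≈ 132 hours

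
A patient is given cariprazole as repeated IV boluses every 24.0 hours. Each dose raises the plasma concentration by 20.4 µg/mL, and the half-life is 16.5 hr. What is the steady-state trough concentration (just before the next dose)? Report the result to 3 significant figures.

11.7 µg/mL

k = ln 2 / 16.5 = 0.04201 hr⁻¹
Fraction remaining after one interval: e^(−kτ) = e^(−0.04201 × 24.0) = 0.3649
R = 1 / (1 − 0.3649) = 1.574
Css,max = 20.4 × 1.574 = 32.12 µg/mL
Css,min = Css,max × e^(−kτ) = 32.12 × 0.3649 ≈ 11.7 µg/mL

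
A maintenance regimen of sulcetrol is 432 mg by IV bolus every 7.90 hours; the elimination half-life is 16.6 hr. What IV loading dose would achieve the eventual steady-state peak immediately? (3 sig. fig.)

1540 mg

k = ln 2 / 16.6 = 0.04176 hr⁻¹
Accumulation ratio R = 1 / (1 − e^(−kτ)) = 1 / (1 − e^(−0.04176×7.90)) = 1 / (1 − 0.7190) = 3.559
Loading dose = maintenance dose × R = 432 × 3.559 ≈ 1540 mg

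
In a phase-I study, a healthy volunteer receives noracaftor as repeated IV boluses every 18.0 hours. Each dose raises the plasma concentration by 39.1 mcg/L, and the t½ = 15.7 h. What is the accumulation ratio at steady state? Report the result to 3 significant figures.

k = ln 2 / 15.7 = 0.04415 h⁻¹
Fraction remaining after one interval: e^(−kτ) = e^(−0.04415 × 18.0) = 0.4517
R = 1 / (1 − 0.4517) = 1 / 0.5483 ≈ 1.82

1.82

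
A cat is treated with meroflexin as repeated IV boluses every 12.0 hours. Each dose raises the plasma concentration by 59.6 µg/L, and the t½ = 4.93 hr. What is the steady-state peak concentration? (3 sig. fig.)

73.1 µg/L

k = ln 2 / 4.93 = 0.1406 hr⁻¹
Fraction remaining after one interval: e^(−kτ) = e^(−0.1406 × 12.0) = 0.1850
R = 1 / (1 − 0.1850) = 1.227
Css,max = 59.6 × 1.227 ≈ 73.1 µg/L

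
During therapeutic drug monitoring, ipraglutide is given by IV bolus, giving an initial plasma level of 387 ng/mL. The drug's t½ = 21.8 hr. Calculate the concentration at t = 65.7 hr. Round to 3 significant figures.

k = ln 2 / 21.8 = 0.03180 hr⁻¹
65.7 hr is 3.014 half-lives, so C = 387 × (1/2)^3.014 = 387 × 0.1238 ≈ 47.9 ng/mL

47.9 ng/mL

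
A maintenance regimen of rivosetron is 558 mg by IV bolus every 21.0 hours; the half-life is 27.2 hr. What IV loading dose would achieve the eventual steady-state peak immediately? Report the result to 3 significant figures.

1350 mg

k = ln 2 / 27.2 = 0.02548 hr⁻¹
Accumulation ratio R = 1 / (1 − e^(−kτ)) = 1 / (1 − e^(−0.02548×21.0)) = 1 / (1 − 0.5856) = 2.413
Loading dose = maintenance dose × R = 558 × 2.413 ≈ 1350 mg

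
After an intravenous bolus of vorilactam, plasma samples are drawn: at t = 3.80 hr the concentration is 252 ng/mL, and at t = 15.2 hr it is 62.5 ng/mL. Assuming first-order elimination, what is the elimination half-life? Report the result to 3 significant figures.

k = ln(C₁/C₂) / (t₂ − t₁) = ln(252/62.5) / (15.2 − 3.80)
  = 1.394 / 11.40 = 0.1223 hr⁻¹
t½ = ln 2 / k = ln 2 / 0.1223 ≈ 5.67 hours

5.67 hours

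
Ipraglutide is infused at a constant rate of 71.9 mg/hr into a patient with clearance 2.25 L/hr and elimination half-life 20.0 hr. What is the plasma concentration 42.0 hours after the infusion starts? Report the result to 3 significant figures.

24.5 mg/L

Css = rate / CL = 71.9 / 2.25 = 31.96 mg/L
k = ln 2 / 20.0 = 0.03466 hr⁻¹
C(t) = Css (1 − e^(−kt)) = 31.96 × (1 − e^(−1.456)) = 31.96 × 0.7667 ≈ 24.5 mg/L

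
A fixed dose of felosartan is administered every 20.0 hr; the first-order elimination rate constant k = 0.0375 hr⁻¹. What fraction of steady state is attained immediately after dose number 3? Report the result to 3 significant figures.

f_n = 1 − e^(−nkτ) = 1 − e^(−3 × 0.03750 × 20.0) = 1 − e^(−2.250) = 1 − 0.1054 ≈ 0.895

0.895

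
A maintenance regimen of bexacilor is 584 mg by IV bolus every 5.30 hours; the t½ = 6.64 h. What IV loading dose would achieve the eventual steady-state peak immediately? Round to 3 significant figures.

k = ln 2 / 6.64 = 0.1044 h⁻¹
Accumulation ratio R = 1 / (1 − e^(−kτ)) = 1 / (1 − e^(−0.1044×5.30)) = 1 / (1 − 0.5751) = 2.353
Loading dose = maintenance dose × R = 584 × 2.353 ≈ 1370 mg

1370 mg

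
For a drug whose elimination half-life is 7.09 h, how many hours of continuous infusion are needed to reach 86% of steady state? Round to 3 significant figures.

k = ln 2 / 7.09 = 0.09776 h⁻¹
f = 1 − e^(−kt)  ⇒  t = −ln(1 − f) / k
t = −ln(1 − 0.86) / 0.09776 = 1.966 / 0.09776 ≈ 20.1 hours

20.1 hours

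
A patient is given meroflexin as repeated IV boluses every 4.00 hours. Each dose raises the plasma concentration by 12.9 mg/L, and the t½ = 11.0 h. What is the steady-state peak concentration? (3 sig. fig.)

k = ln 2 / 11.0 = 0.06301 h⁻¹
Fraction remaining after one interval: e^(−kτ) = e^(−0.06301 × 4.00) = 0.7772
R = 1 / (1 − 0.7772) = 4.488
Css,max = 12.9 × 4.488 ≈ 57.9 mg/L

57.9 mg/L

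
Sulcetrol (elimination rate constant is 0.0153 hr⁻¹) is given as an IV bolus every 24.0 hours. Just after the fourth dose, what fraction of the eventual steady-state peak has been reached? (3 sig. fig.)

f_n = 1 − e^(−nkτ) = 1 − e^(−4 × 0.01530 × 24.0) = 1 − e^(−1.469) = 1 − 0.2302 ≈ 0.770

0.770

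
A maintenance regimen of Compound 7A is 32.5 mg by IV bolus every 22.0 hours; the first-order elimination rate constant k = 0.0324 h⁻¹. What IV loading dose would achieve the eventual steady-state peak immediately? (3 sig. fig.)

Accumulation ratio R = 1 / (1 − e^(−kτ)) = 1 / (1 − e^(−0.03240×22.0)) = 1 / (1 − 0.4903) = 1.962
Loading dose = maintenance dose × R = 32.5 × 1.962 ≈ 63.8 mg

63.8 mg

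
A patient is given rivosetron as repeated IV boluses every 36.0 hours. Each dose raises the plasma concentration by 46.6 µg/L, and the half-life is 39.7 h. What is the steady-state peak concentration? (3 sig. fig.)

99.9 µg/L

k = ln 2 / 39.7 = 0.01746 h⁻¹
Fraction remaining after one interval: e^(−kτ) = e^(−0.01746 × 36.0) = 0.5334
R = 1 / (1 − 0.5334) = 2.143
Css,max = 46.6 × 2.143 ≈ 99.9 µg/L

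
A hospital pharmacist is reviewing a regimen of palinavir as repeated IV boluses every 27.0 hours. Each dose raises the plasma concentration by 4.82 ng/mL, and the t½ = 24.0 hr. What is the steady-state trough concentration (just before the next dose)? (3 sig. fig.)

k = ln 2 / 24.0 = 0.02888 hr⁻¹
Fraction remaining after one interval: e^(−kτ) = e^(−0.02888 × 27.0) = 0.4585
R = 1 / (1 − 0.4585) = 1.847
Css,max = 4.82 × 1.847 = 8.901 ng/mL
Css,min = Css,max × e^(−kτ) = 8.901 × 0.4585 ≈ 4.08 ng/mL

4.08 ng/mL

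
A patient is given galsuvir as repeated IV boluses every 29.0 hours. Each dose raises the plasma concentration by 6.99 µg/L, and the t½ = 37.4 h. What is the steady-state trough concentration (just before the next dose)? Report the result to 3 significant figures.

k = ln 2 / 37.4 = 0.01853 h⁻¹
Fraction remaining after one interval: e^(−kτ) = e^(−0.01853 × 29.0) = 0.5842
R = 1 / (1 − 0.5842) = 2.405
Css,max = 6.99 × 2.405 = 16.81 µg/L
Css,min = Css,max × e^(−kτ) = 16.81 × 0.5842 ≈ 9.82 µg/L

9.82 µg/L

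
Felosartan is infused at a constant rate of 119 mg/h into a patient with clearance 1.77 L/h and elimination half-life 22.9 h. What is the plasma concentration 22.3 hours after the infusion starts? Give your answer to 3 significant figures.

Css = rate / CL = 119 / 1.77 = 67.23 mg/L
k = ln 2 / 22.9 = 0.03027 h⁻¹
C(t) = Css (1 − e^(−kt)) = 67.23 × (1 − e^(−0.6750)) = 67.23 × 0.4908 ≈ 33.0 mg/L

33.0 mg/L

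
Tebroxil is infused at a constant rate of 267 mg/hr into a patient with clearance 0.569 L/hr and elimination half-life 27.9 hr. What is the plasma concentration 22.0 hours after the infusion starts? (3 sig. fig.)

198 µg/mL

Css = rate / CL = 267 / 0.569 = 469.2 µg/mL
k = ln 2 / 27.9 = 0.02484 hr⁻¹
C(t) = Css (1 − e^(−kt)) = 469.2 × (1 − e^(−0.5466)) = 469.2 × 0.4211 ≈ 198 µg/mL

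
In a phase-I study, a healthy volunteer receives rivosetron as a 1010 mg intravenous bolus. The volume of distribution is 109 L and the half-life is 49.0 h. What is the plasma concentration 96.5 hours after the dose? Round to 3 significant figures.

2.37 µg/mL

C₀ = dose / V = 1010 / 109 = 9.266 µg/mL
k = ln 2 / 49.0 = 0.01415 h⁻¹
C(t) = C₀ e^(−kt) = 9.266 × e^(−0.01415 × 96.5) = 9.266 × e^(−1.365) = 9.266 × 0.2554 ≈ 2.37 µg/mL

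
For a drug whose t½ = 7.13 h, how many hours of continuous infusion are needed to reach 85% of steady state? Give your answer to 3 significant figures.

k = ln 2 / 7.13 = 0.09722 h⁻¹
f = 1 − e^(−kt)  ⇒  t = −ln(1 − f) / k
t = −ln(1 − 0.85) / 0.09722 = 1.897 / 0.09722 ≈ 19.5 hours

19.5 hours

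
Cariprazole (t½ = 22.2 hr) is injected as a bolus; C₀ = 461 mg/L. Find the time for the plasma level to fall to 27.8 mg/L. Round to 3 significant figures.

k = ln 2 / 22.2 = 0.03122 hr⁻¹
C(t) = C₀ e^(−kt)  ⇒  t = ln(C₀/C) / k
t = ln(461/27.8) / 0.03122 = 2.808 / 0.03122 ≈ 89.9 hours

89.9 hours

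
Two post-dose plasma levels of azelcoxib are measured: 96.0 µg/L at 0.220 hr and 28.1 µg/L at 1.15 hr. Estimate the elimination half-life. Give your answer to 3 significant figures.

0.525 hours

k = ln(C₁/C₂) / (t₂ − t₁) = ln(96.0/28.1) / (1.15 − 0.220)
  = 1.229 / 0.9300 = 1.321 hr⁻¹
t½ = ln 2 / k = ln 2 / 1.321 ≈ 0.525 hours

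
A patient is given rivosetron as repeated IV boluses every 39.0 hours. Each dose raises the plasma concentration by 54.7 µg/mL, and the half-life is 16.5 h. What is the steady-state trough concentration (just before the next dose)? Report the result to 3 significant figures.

k = ln 2 / 16.5 = 0.04201 h⁻¹
Fraction remaining after one interval: e^(−kτ) = e^(−0.04201 × 39.0) = 0.1943
R = 1 / (1 − 0.1943) = 1.241
Css,max = 54.7 × 1.241 = 67.89 µg/mL
Css,min = Css,max × e^(−kτ) = 67.89 × 0.1943 ≈ 13.2 µg/mL

13.2 µg/mL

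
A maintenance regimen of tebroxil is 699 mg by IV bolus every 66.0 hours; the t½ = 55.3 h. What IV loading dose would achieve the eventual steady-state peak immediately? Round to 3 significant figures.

k = ln 2 / 55.3 = 0.01253 h⁻¹
Accumulation ratio R = 1 / (1 − e^(−kτ)) = 1 / (1 − e^(−0.01253×66.0)) = 1 / (1 − 0.4372) = 1.777
Loading dose = maintenance dose × R = 699 × 1.777 ≈ 1240 mg

1240 mg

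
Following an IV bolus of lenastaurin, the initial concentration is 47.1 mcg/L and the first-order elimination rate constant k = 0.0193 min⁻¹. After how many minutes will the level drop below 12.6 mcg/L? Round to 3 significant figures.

68.3 minutes

C(t) = C₀ e^(−kt)  ⇒  t = ln(C₀/C) / k
t = ln(47.1/12.6) / 0.01930 = 1.319 / 0.01930 ≈ 68.3 minutes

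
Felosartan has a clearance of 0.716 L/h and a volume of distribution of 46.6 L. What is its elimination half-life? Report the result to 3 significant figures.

45.1 hours

k = CL / V = 0.716 / 46.6 = 0.01536 h⁻¹
t½ = ln 2 / k = ln 2 / 0.01536 ≈ 45.1 hours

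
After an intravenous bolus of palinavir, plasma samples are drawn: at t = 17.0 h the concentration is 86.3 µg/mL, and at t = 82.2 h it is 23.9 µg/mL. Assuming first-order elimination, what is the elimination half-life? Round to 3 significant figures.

k = ln(C₁/C₂) / (t₂ − t₁) = ln(86.3/23.9) / (82.2 − 17.0)
  = 1.284 / 65.20 = 0.01969 h⁻¹
t½ = ln 2 / k = ln 2 / 0.01969 ≈ 35.2 hours

35.2 hours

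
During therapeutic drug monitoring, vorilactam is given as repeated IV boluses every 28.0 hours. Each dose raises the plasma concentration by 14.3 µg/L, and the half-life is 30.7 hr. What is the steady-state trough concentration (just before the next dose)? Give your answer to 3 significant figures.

16.2 µg/L

k = ln 2 / 30.7 = 0.02258 hr⁻¹
Fraction remaining after one interval: e^(−kτ) = e^(−0.02258 × 28.0) = 0.5314
R = 1 / (1 − 0.5314) = 2.134
Css,max = 14.3 × 2.134 = 30.52 µg/L
Css,min = Css,max × e^(−kτ) = 30.52 × 0.5314 ≈ 16.2 µg/L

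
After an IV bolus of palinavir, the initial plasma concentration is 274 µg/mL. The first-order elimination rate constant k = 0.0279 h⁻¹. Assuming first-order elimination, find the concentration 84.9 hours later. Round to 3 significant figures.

C(t) = C₀ e^(−kt) = 274 × e^(−0.02790 × 84.9) = 274 × e^(−2.369) = 274 × 0.09360 ≈ 25.6 µg/mL

25.6 µg/mL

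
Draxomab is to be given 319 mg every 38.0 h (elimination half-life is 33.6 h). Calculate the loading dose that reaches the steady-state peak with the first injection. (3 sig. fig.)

587 mg

k = ln 2 / 33.6 = 0.02063 h⁻¹
Accumulation ratio R = 1 / (1 − e^(−kτ)) = 1 / (1 − e^(−0.02063×38.0)) = 1 / (1 − 0.4566) = 1.840
Loading dose = maintenance dose × R = 319 × 1.840 ≈ 587 mg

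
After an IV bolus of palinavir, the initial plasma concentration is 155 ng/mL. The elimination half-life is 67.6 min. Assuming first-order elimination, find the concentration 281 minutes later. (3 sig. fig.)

k = ln 2 / 67.6 = 0.01025 min⁻¹
C(t) = C₀ e^(−kt) = 155 × e^(−0.01025 × 281) = 155 × e^(−2.881) = 155 × 0.05606 ≈ 8.69 ng/mL

8.69 ng/mL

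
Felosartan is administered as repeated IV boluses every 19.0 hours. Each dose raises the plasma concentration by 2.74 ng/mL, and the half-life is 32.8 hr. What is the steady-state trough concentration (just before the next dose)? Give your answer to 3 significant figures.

k = ln 2 / 32.8 = 0.02113 hr⁻¹
Fraction remaining after one interval: e^(−kτ) = e^(−0.02113 × 19.0) = 0.6693
R = 1 / (1 − 0.6693) = 3.024
Css,max = 2.74 × 3.024 = 8.286 ng/mL
Css,min = Css,max × e^(−kτ) = 8.286 × 0.6693 ≈ 5.55 ng/mL

5.55 ng/mL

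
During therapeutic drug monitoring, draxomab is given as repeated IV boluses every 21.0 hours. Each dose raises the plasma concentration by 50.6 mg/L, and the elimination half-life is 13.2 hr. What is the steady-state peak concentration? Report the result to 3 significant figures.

75.7 mg/L

k = ln 2 / 13.2 = 0.05251 hr⁻¹
Fraction remaining after one interval: e^(−kτ) = e^(−0.05251 × 21.0) = 0.3320
R = 1 / (1 − 0.3320) = 1.497
Css,max = 50.6 × 1.497 ≈ 75.7 mg/L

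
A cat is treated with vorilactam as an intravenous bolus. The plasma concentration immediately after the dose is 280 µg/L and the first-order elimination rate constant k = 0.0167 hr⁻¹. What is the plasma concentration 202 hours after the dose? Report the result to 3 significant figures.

9.60 µg/L

C(t) = C₀ e^(−kt) = 280 × e^(−0.01670 × 202) = 280 × e^(−3.373) = 280 × 0.03427 ≈ 9.60 µg/L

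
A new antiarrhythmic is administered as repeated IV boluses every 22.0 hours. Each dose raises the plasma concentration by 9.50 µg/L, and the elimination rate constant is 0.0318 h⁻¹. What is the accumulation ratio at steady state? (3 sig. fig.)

Fraction remaining after one interval: e^(−kτ) = e^(−0.03180 × 22.0) = 0.4968
R = 1 / (1 − 0.4968) = 1 / 0.5032 ≈ 1.99

1.99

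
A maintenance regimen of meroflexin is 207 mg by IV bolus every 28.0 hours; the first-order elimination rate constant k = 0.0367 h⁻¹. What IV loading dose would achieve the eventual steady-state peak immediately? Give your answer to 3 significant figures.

Accumulation ratio R = 1 / (1 − e^(−kτ)) = 1 / (1 − e^(−0.03670×28.0)) = 1 / (1 − 0.3579) = 1.557
Loading dose = maintenance dose × R = 207 × 1.557 ≈ 322 mg

322 mg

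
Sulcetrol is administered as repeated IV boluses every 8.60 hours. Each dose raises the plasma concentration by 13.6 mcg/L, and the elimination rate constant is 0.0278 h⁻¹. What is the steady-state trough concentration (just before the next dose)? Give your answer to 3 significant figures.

Fraction remaining after one interval: e^(−kτ) = e^(−0.02780 × 8.60) = 0.7874
R = 1 / (1 − 0.7874) = 4.703
Css,max = 13.6 × 4.703 = 63.96 mcg/L
Css,min = Css,max × e^(−kτ) = 63.96 × 0.7874 ≈ 50.4 mcg/L

50.4 mcg/L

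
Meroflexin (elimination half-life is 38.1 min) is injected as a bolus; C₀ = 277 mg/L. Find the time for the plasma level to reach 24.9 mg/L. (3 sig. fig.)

132 minutes

k = ln 2 / 38.1 = 0.01819 min⁻¹
C(t) = C₀ e^(−kt)  ⇒  t = ln(C₀/C) / k
t = ln(277/24.9) / 0.01819 = 2.409 / 0.01819 ≈ 132 minutes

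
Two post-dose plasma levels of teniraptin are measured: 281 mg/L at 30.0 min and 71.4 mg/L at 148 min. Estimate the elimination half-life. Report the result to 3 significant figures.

59.7 minutes

k = ln(C₁/C₂) / (t₂ − t₁) = ln(281/71.4) / (148 − 30.0)
  = 1.370 / 118.0 = 0.01161 min⁻¹
t½ = ln 2 / k = ln 2 / 0.01161 ≈ 59.7 minutes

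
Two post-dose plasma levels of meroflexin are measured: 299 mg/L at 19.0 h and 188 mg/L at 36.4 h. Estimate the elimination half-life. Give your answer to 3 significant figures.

26.0 hours

k = ln(C₁/C₂) / (t₂ − t₁) = ln(299/188) / (36.4 − 19.0)
  = 0.4640 / 17.40 = 0.02667 h⁻¹
t½ = ln 2 / k = ln 2 / 0.02667 ≈ 26.0 hours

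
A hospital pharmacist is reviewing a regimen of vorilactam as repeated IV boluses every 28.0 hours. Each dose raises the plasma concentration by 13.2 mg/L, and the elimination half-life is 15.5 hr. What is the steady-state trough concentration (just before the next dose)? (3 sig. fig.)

5.28 mg/L

k = ln 2 / 15.5 = 0.04472 hr⁻¹
Fraction remaining after one interval: e^(−kτ) = e^(−0.04472 × 28.0) = 0.2859
R = 1 / (1 − 0.2859) = 1.400
Css,max = 13.2 × 1.400 = 18.48 mg/L
Css,min = Css,max × e^(−kτ) = 18.48 × 0.2859 ≈ 5.28 mg/L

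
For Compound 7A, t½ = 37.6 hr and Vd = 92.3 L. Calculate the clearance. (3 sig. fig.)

1.70 L/hr

k = ln 2 / t½ = ln 2 / 37.6 = 0.01843 hr⁻¹
CL = k · V = 0.01843 × 92.3 ≈ 1.70 L/hr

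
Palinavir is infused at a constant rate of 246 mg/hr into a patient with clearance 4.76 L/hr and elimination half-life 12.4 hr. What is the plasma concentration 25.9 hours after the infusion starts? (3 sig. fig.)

39.5 mg/L

Css = rate / CL = 246 / 4.76 = 51.68 mg/L
k = ln 2 / 12.4 = 0.05590 hr⁻¹
C(t) = Css (1 − e^(−kt)) = 51.68 × (1 − e^(−1.448)) = 51.68 × 0.7649 ≈ 39.5 mg/L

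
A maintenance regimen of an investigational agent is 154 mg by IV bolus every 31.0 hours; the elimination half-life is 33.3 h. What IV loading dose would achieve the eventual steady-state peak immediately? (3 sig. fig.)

324 mg

k = ln 2 / 33.3 = 0.02082 h⁻¹
Accumulation ratio R = 1 / (1 − e^(−kτ)) = 1 / (1 − e^(−0.02082×31.0)) = 1 / (1 − 0.5245) = 2.103
Loading dose = maintenance dose × R = 154 × 2.103 ≈ 324 mg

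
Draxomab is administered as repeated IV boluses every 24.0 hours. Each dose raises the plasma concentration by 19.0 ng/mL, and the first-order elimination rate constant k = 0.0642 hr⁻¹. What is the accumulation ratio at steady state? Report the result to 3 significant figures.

Fraction remaining after one interval: e^(−kτ) = e^(−0.06420 × 24.0) = 0.2142
R = 1 / (1 − 0.2142) = 1 / 0.7858 ≈ 1.27

1.27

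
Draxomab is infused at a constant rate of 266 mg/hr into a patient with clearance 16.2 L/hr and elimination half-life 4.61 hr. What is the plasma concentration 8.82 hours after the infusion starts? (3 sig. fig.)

12.1 µg/mL

Css = rate / CL = 266 / 16.2 = 16.42 µg/mL
k = ln 2 / 4.61 = 0.1504 hr⁻¹
C(t) = Css (1 − e^(−kt)) = 16.42 × (1 − e^(−1.326)) = 16.42 × 0.7345 ≈ 12.1 µg/mL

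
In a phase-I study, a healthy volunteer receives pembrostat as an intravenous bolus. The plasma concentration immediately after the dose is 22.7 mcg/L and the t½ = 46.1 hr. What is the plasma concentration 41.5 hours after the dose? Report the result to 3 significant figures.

k = ln 2 / 46.1 = 0.01504 hr⁻¹
41.5 hr is 0.9002 half-lives, so C = 22.7 × (1/2)^0.9002 = 22.7 × 0.5358 ≈ 12.2 mcg/L

12.2 mcg/L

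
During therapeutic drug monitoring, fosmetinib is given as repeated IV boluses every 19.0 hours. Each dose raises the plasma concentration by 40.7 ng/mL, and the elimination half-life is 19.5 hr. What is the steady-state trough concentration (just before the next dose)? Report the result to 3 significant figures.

42.2 ng/mL

k = ln 2 / 19.5 = 0.03555 hr⁻¹
Fraction remaining after one interval: e^(−kτ) = e^(−0.03555 × 19.0) = 0.5090
R = 1 / (1 − 0.5090) = 2.037
Css,max = 40.7 × 2.037 = 82.89 ng/mL
Css,min = Css,max × e^(−kτ) = 82.89 × 0.5090 ≈ 42.2 ng/mL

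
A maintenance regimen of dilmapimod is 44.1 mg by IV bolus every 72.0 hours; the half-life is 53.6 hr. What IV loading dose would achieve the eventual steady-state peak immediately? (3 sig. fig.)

72.8 mg

k = ln 2 / 53.6 = 0.01293 hr⁻¹
Accumulation ratio R = 1 / (1 − e^(−kτ)) = 1 / (1 − e^(−0.01293×72.0)) = 1 / (1 − 0.3941) = 1.650
Loading dose = maintenance dose × R = 44.1 × 1.650 ≈ 72.8 mg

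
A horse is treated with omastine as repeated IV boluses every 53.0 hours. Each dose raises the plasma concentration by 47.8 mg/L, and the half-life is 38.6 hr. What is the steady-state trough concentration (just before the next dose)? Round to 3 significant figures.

k = ln 2 / 38.6 = 0.01796 hr⁻¹
Fraction remaining after one interval: e^(−kτ) = e^(−0.01796 × 53.0) = 0.3861
R = 1 / (1 − 0.3861) = 1.629
Css,max = 47.8 × 1.629 = 77.86 mg/L
Css,min = Css,max × e^(−kτ) = 77.86 × 0.3861 ≈ 30.1 mg/L

30.1 mg/L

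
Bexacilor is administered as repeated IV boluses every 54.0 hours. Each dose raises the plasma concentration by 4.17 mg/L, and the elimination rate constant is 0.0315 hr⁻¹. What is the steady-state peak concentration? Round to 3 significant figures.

5.10 mg/L

Fraction remaining after one interval: e^(−kτ) = e^(−0.03150 × 54.0) = 0.1825
R = 1 / (1 − 0.1825) = 1.223
Css,max = 4.17 × 1.223 ≈ 5.10 mg/L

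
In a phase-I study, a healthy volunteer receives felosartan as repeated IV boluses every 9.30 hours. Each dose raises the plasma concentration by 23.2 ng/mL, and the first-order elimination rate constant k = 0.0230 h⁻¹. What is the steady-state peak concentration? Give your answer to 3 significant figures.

120 ng/mL

Fraction remaining after one interval: e^(−kτ) = e^(−0.02300 × 9.30) = 0.8074
R = 1 / (1 − 0.8074) = 5.193
Css,max = 23.2 × 5.193 ≈ 120 ng/mL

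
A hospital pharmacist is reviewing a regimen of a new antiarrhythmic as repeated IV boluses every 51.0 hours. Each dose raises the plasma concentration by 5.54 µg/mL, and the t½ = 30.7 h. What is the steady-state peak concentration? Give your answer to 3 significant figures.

8.10 µg/mL

k = ln 2 / 30.7 = 0.02258 h⁻¹
Fraction remaining after one interval: e^(−kτ) = e^(−0.02258 × 51.0) = 0.3162
R = 1 / (1 − 0.3162) = 1.462
Css,max = 5.54 × 1.462 ≈ 8.10 µg/mL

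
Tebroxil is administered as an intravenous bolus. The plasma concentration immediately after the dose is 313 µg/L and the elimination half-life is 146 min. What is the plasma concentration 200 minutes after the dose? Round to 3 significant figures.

121 µg/L

k = ln 2 / 146 = 0.004748 min⁻¹
C(t) = C₀ e^(−kt) = 313 × e^(−0.004748 × 200) = 313 × e^(−0.9495) = 313 × 0.3869 ≈ 121 µg/L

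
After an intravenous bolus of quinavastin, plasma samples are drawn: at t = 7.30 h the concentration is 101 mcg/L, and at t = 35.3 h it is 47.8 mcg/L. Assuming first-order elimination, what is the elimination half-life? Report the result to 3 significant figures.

25.9 hours

k = ln(C₁/C₂) / (t₂ − t₁) = ln(101/47.8) / (35.3 − 7.30)
  = 0.7481 / 28.00 = 0.02672 h⁻¹
t½ = ln 2 / k = ln 2 / 0.02672 ≈ 25.9 hours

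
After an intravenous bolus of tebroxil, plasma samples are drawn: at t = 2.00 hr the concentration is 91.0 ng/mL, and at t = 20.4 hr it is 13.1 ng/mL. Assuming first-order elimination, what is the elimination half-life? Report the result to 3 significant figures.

6.58 hours

k = ln(C₁/C₂) / (t₂ − t₁) = ln(91.0/13.1) / (20.4 − 2.00)
  = 1.938 / 18.40 = 0.1053 hr⁻¹
t½ = ln 2 / k = ln 2 / 0.1053 ≈ 6.58 hours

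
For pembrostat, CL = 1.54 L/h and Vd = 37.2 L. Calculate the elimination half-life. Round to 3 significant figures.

k = CL / V = 1.54 / 37.2 = 0.04140 h⁻¹
t½ = ln 2 / k = ln 2 / 0.04140 ≈ 16.7 hours

16.7 hours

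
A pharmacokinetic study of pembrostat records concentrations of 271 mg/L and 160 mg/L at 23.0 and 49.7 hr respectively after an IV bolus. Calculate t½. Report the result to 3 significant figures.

k = ln(C₁/C₂) / (t₂ − t₁) = ln(271/160) / (49.7 − 23.0)
  = 0.5269 / 26.70 = 0.01974 hr⁻¹
t½ = ln 2 / k = ln 2 / 0.01974 ≈ 35.1 hours

35.1 hours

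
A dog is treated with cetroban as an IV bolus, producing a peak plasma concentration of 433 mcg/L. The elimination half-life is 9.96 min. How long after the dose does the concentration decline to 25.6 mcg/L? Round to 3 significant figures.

k = ln 2 / 9.96 = 0.06959 min⁻¹
C(t) = C₀ e^(−kt)  ⇒  t = ln(C₀/C) / k
t = ln(433/25.6) / 0.06959 = 2.828 / 0.06959 ≈ 40.6 minutes

40.6 minutes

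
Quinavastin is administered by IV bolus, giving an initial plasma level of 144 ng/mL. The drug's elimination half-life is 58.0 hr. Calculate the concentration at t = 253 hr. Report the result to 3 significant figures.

7.00 ng/mL

k = ln 2 / 58.0 = 0.01195 hr⁻¹
C(t) = C₀ e^(−kt) = 144 × e^(−0.01195 × 253) = 144 × e^(−3.024) = 144 × 0.04863 ≈ 7.00 ng/mL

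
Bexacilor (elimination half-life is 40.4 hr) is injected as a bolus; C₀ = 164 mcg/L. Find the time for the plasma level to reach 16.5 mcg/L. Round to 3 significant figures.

k = ln 2 / 40.4 = 0.01716 hr⁻¹
C(t) = C₀ e^(−kt)  ⇒  t = ln(C₀/C) / k
t = ln(164/16.5) / 0.01716 = 2.297 / 0.01716 ≈ 134 hours

134 hours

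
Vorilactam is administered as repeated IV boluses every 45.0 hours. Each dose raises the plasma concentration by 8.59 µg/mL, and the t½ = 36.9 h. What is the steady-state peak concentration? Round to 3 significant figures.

15.1 µg/mL

k = ln 2 / 36.9 = 0.01878 h⁻¹
Fraction remaining after one interval: e^(−kτ) = e^(−0.01878 × 45.0) = 0.4294
R = 1 / (1 − 0.4294) = 1.753
Css,max = 8.59 × 1.753 ≈ 15.1 µg/mL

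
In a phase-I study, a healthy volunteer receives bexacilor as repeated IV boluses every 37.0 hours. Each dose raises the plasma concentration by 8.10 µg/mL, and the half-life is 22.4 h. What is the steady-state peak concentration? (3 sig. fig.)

11.9 µg/mL

k = ln 2 / 22.4 = 0.03094 h⁻¹
Fraction remaining after one interval: e^(−kτ) = e^(−0.03094 × 37.0) = 0.3182
R = 1 / (1 − 0.3182) = 1.467
Css,max = 8.10 × 1.467 ≈ 11.9 µg/mL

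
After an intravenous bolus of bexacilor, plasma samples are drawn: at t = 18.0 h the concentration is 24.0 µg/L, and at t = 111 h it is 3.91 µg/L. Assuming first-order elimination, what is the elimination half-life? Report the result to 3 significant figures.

k = ln(C₁/C₂) / (t₂ − t₁) = ln(24.0/3.91) / (111 − 18.0)
  = 1.815 / 93.00 = 0.01951 h⁻¹
t½ = ln 2 / k = ln 2 / 0.01951 ≈ 35.5 hours

35.5 hours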